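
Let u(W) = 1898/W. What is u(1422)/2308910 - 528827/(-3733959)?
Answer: 289381486986787/2043265940101530 ≈ 0.14163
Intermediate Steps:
u(1422)/2308910 - 528827/(-3733959) = (1898/1422)/2308910 - 528827/(-3733959) = (1898*(1/1422))*(1/2308910) - 528827*(-1/3733959) = (949/711)*(1/2308910) + 528827/3733959 = 949/1641635010 + 528827/3733959 = 289381486986787/2043265940101530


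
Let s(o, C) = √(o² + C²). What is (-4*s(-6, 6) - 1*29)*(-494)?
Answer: 14326 + 11856*√2 ≈ 31093.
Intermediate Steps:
s(o, C) = √(C² + o²)
(-4*s(-6, 6) - 1*29)*(-494) = (-4*√(6² + (-6)²) - 1*29)*(-494) = (-4*√(36 + 36) - 29)*(-494) = (-24*√2 - 29)*(-494) = (-29 - 24*√2)*(-494) = 14326 + 11856*√2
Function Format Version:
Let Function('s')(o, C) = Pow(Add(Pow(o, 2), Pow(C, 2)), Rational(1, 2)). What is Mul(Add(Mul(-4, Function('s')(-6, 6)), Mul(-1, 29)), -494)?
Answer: Add(14326, Mul(11856, Pow(2, Rational(1, 2)))) ≈ 31093.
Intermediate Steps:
Function('s')(o, C) = Pow(Add(Pow(C, 2), Pow(o, 2)), Rational(1, 2))
Mul(Add(Mul(-4, Function('s')(-6, 6)), Mul(-1, 29)), -494) = Mul(Add(Mul(-4, Pow(Add(Pow(6, 2), Pow(-6, 2)), Rational(1, 2))), Mul(-1, 29)), -494) = Mul(Add(Mul(-4, Pow(Add(36, 36), Rational(1, 2))), -29), -494) = Mul(Add(Mul(-4, Pow(72, Rational(1, 2))), -29), -494) = Mul(Add(Mul(-4, Mul(6, Pow(2, Rational(1, 2)))), -29), -494) = Mul(Add(Mul(-24, Pow(2, Rational(1, 2))), -29), -494) = Mul(Add(-29, Mul(-24, Pow(2, Rational(1, 2)))), -494) = Add(14326, Mul(11856, Pow(2, Rational(1, 2))))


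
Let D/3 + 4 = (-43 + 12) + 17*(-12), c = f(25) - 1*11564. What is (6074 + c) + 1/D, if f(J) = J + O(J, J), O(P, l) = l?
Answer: -3900481/717 ≈ -5440.0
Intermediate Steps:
f(J) = 2*J (f(J) = J + J = 2*J)
c = -11514 (c = 2*25 - 1*11564 = 50 - 11564 = -11514)
D = -717 (D = -12 + 3*((-43 + 12) + 17*(-12)) = -12 + 3*(-31 - 204) = -12 + 3*(-235) = -12 - 705 = -717)
(6074 + c) + 1/D = (6074 - 11514) + 1/(-717) = -5440 - 1/717 = -3900481/717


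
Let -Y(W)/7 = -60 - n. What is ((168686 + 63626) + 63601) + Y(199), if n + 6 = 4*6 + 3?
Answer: 296480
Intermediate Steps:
n = 21 (n = -6 + (4*6 + 3) = -6 + (24 + 3) = -6 + 27 = 21)
Y(W) = 567 (Y(W) = -7*(-60 - 1*21) = -7*(-60 - 21) = -7*(-81) = 567)
((168686 + 63626) + 63601) + Y(199) = ((168686 + 63626) + 63601) + 567 = (232312 + 63601) + 567 = 295913 + 567 = 296480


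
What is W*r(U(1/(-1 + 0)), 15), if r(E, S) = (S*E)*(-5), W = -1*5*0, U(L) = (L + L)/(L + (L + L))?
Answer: 0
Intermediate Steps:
U(L) = 2/3 (U(L) = (2*L)/(L + 2*L) = (2*L)/((3*L)) = (2*L)*(1/(3*L)) = 2/3)
W = 0 (W = -5*0 = 0)
r(E, S) = -5*E*S (r(E, S) = (E*S)*(-5) = -5*E*S)
W*r(U(1/(-1 + 0)), 15) = 0*(-5*2/3*15) = 0*(-50) = 0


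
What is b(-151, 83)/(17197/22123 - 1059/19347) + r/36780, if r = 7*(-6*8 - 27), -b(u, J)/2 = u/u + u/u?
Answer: -701463842803/126393285684 ≈ -5.5499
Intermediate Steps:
b(u, J) = -4 (b(u, J) = -2*(u/u + u/u) = -2*(1 + 1) = -2*2 = -4)
r = -525 (r = 7*(-48 - 27) = 7*(-75) = -525)
b(-151, 83)/(17197/22123 - 1059/19347) + r/36780 = -4/(17197/22123 - 1059/19347) - 525/36780 = -4/(17197*(1/22123) - 1059*1/19347) - 525*1/36780 = -4/(17197/22123 - 353/6449) - 35/2452 = -4/103094034/142671227 - 35/2452 = -4*142671227/103094034 - 35/2452 = -285342454/51547017 - 35/2452 = -701463842803/126393285684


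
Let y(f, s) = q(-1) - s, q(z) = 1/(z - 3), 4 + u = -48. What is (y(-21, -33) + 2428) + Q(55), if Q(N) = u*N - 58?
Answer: -1829/4 ≈ -457.25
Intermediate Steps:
u = -52 (u = -4 - 48 = -52)
Q(N) = -58 - 52*N (Q(N) = -52*N - 58 = -58 - 52*N)
q(z) = 1/(-3 + z)
y(f, s) = -¼ - s (y(f, s) = 1/(-3 - 1) - s = 1/(-4) - s = -¼ - s)
(y(-21, -33) + 2428) + Q(55) = ((-¼ - 1*(-33)) + 2428) + (-58 - 52*55) = ((-¼ + 33) + 2428) + (-58 - 2860) = (131/4 + 2428) - 2918 = 9843/4 - 2918 = -1829/4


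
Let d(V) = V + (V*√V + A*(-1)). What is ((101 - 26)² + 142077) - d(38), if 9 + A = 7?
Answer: 147662 - 38*√38 ≈ 1.4743e+5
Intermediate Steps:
A = -2 (A = -9 + 7 = -2)
d(V) = 2 + V + V^(3/2) (d(V) = V + (V*√V - 2*(-1)) = V + (V^(3/2) + 2) = V + (2 + V^(3/2)) = 2 + V + V^(3/2))
((101 - 26)² + 142077) - d(38) = ((101 - 26)² + 142077) - (2 + 38 + 38^(3/2)) = (75² + 142077) - (2 + 38 + 38*√38) = (5625 + 142077) - (40 + 38*√38) = 147702 + (-40 - 38*√38) = 147662 - 38*√38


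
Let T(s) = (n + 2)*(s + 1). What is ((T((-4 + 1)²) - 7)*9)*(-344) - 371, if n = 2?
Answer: -102539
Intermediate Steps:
T(s) = 4 + 4*s (T(s) = (2 + 2)*(s + 1) = 4*(1 + s) = 4 + 4*s)
((T((-4 + 1)²) - 7)*9)*(-344) - 371 = (((4 + 4*(-4 + 1)²) - 7)*9)*(-344) - 371 = (((4 + 4*(-3)²) - 7)*9)*(-344) - 371 = (((4 + 4*9) - 7)*9)*(-344) - 371 = (((4 + 36) - 7)*9)*(-344) - 371 = ((40 - 7)*9)*(-344) - 371 = (33*9)*(-344) - 371 = 297*(-344) - 371 = -102168 - 371 = -102539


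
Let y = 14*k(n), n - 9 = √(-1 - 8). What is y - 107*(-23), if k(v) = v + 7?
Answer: 2685 + 42*I ≈ 2685.0 + 42.0*I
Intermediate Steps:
n = 9 + 3*I (n = 9 + √(-1 - 8) = 9 + √(-9) = 9 + 3*I ≈ 9.0 + 3.0*I)
k(v) = 7 + v
y = 224 + 42*I (y = 14*(7 + (9 + 3*I)) = 14*(16 + 3*I) = 224 + 42*I ≈ 224.0 + 42.0*I)
y - 107*(-23) = (224 + 42*I) - 107*(-23) = (224 + 42*I) + 2461 = 2685 + 42*I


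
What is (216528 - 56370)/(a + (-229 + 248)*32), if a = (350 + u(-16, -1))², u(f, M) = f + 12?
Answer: 26693/20054 ≈ 1.3311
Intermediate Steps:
u(f, M) = 12 + f
a = 119716 (a = (350 + (12 - 16))² = (350 - 4)² = 346² = 119716)
(216528 - 56370)/(a + (-229 + 248)*32) = (216528 - 56370)/(119716 + (-229 + 248)*32) = 160158/(119716 + 19*32) = 160158/(119716 + 608) = 160158/120324 = 160158*(1/120324) = 26693/20054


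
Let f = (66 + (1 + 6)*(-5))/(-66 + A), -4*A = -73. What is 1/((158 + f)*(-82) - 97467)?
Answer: -191/21080625 ≈ -9.0605e-6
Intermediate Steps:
A = 73/4 (A = -¼*(-73) = 73/4 ≈ 18.250)
f = -124/191 (f = (66 + (1 + 6)*(-5))/(-66 + 73/4) = (66 + 7*(-5))/(-191/4) = (66 - 35)*(-4/191) = 31*(-4/191) = -124/191 ≈ -0.64921)
1/((158 + f)*(-82) - 97467) = 1/((158 - 124/191)*(-82) - 97467) = 1/((30054/191)*(-82) - 97467) = 1/(-2464428/191 - 97467) = 1/(-21080625/191) = -191/21080625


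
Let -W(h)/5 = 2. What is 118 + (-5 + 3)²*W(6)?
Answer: 78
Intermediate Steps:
W(h) = -10 (W(h) = -5*2 = -10)
118 + (-5 + 3)²*W(6) = 118 + (-5 + 3)²*(-10) = 118 + (-2)²*(-10) = 118 + 4*(-10) = 118 - 40 = 78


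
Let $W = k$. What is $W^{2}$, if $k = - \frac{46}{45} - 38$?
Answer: $\frac{3083536}{2025} \approx 1522.7$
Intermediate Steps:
$k = - \frac{1756}{45}$ ($k = \left(-46\right) \frac{1}{45} - 38 = - \frac{46}{45} - 38 = - \frac{1756}{45} \approx -39.022$)
$W = - \frac{1756}{45} \approx -39.022$
$W^{2} = \left(- \frac{1756}{45}\right)^{2} = \frac{3083536}{2025}$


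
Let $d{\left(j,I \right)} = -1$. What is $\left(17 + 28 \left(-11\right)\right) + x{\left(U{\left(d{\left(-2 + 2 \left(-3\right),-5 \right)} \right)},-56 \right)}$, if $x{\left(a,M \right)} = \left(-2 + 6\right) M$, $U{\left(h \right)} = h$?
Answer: $-515$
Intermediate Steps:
$x{\left(a,M \right)} = 4 M$
$\left(17 + 28 \left(-11\right)\right) + x{\left(U{\left(d{\left(-2 + 2 \left(-3\right),-5 \right)} \right)},-56 \right)} = \left(17 + 28 \left(-11\right)\right) + 4 \left(-56\right) = \left(17 - 308\right) - 224 = -291 - 224 = -515$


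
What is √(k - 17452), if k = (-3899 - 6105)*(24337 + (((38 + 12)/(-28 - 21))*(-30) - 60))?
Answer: 64*I*√2909265/7 ≈ 15595.0*I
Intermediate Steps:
k = -11915494292/49 (k = -10004*(24337 + ((50/(-49))*(-30) - 60)) = -10004*(24337 + ((50*(-1/49))*(-30) - 60)) = -10004*(24337 + (-50/49*(-30) - 60)) = -10004*(24337 + (1500/49 - 60)) = -10004*(24337 - 1440/49) = -10004*1191073/49 = -11915494292/49 ≈ -2.4317e+8)
√(k - 17452) = √(-11915494292/49 - 17452) = √(-11916349440/49) = 64*I*√2909265/7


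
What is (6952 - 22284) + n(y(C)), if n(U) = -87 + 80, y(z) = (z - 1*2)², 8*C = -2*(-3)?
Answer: -15339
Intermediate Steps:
C = ¾ (C = (-2*(-3))/8 = (⅛)*6 = ¾ ≈ 0.75000)
y(z) = (-2 + z)² (y(z) = (z - 2)² = (-2 + z)²)
n(U) = -7
(6952 - 22284) + n(y(C)) = (6952 - 22284) - 7 = -15332 - 7 = -15339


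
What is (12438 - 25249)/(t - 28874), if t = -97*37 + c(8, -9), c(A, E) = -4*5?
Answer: 12811/32483 ≈ 0.39439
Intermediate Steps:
c(A, E) = -20
t = -3609 (t = -97*37 - 20 = -3589 - 20 = -3609)
(12438 - 25249)/(t - 28874) = (12438 - 25249)/(-3609 - 28874) = -12811/(-32483) = -12811*(-1/32483) = 12811/32483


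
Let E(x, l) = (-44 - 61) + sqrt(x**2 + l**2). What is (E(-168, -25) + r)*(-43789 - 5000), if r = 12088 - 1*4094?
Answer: -384896421 - 48789*sqrt(28849) ≈ -3.9318e+8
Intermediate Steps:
E(x, l) = -105 + sqrt(l**2 + x**2)
r = 7994 (r = 12088 - 4094 = 7994)
(E(-168, -25) + r)*(-43789 - 5000) = ((-105 + sqrt((-25)**2 + (-168)**2)) + 7994)*(-43789 - 5000) = ((-105 + sqrt(625 + 28224)) + 7994)*(-48789) = ((-105 + sqrt(28849)) + 7994)*(-48789) = (7889 + sqrt(28849))*(-48789) = -384896421 - 48789*sqrt(28849)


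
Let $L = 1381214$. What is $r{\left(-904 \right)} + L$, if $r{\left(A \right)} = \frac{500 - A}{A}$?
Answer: $\frac{312154013}{226} \approx 1.3812 \cdot 10^{6}$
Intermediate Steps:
$r{\left(A \right)} = \frac{500 - A}{A}$
$r{\left(-904 \right)} + L = \frac{500 - -904}{-904} + 1381214 = - \frac{500 + 904}{904} + 1381214 = \left(- \frac{1}{904}\right) 1404 + 1381214 = - \frac{351}{226} + 1381214 = \frac{312154013}{226}$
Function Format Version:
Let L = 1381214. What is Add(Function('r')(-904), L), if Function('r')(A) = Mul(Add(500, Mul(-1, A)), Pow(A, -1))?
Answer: Rational(312154013, 226) ≈ 1.3812e+6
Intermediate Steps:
Function('r')(A) = Mul(Pow(A, -1), Add(500, Mul(-1, A)))
Add(Function('r')(-904), L) = Add(Mul(Pow(-904, -1), Add(500, Mul(-1, -904))), 1381214) = Add(Mul(Rational(-1, 904), Add(500, 904)), 1381214) = Add(Mul(Rational(-1, 904), 1404), 1381214) = Add(Rational(-351, 226), 1381214) = Rational(312154013, 226)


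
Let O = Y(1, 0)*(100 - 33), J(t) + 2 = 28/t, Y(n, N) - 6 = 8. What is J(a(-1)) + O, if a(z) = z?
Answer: 908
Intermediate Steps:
Y(n, N) = 14 (Y(n, N) = 6 + 8 = 14)
J(t) = -2 + 28/t
O = 938 (O = 14*(100 - 33) = 14*67 = 938)
J(a(-1)) + O = (-2 + 28/(-1)) + 938 = (-2 + 28*(-1)) + 938 = (-2 - 28) + 938 = -30 + 938 = 908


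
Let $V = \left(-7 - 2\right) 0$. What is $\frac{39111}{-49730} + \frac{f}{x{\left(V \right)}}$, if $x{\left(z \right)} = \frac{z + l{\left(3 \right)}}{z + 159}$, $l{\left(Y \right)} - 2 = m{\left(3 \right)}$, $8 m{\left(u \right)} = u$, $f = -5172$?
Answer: $- \frac{327163671429}{944870} \approx -3.4625 \cdot 10^{5}$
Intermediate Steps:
$V = 0$ ($V = \left(-9\right) 0 = 0$)
$m{\left(u \right)} = \frac{u}{8}$
$l{\left(Y \right)} = \frac{19}{8}$ ($l{\left(Y \right)} = 2 + \frac{1}{8} \cdot 3 = 2 + \frac{3}{8} = \frac{19}{8}$)
$x{\left(z \right)} = \frac{\frac{19}{8} + z}{159 + z}$ ($x{\left(z \right)} = \frac{z + \frac{19}{8}}{z + 159} = \frac{\frac{19}{8} + z}{159 + z}$)
$\frac{39111}{-49730} + \frac{f}{x{\left(V \right)}} = \frac{39111}{-49730} - \frac{5172}{\frac{1}{159 + 0} \left(\frac{19}{8} + 0\right)} = 39111 \left(- \frac{1}{49730}\right) - \frac{5172}{\frac{1}{159} \cdot \frac{19}{8}} = - \frac{39111}{49730} - \frac{5172}{\frac{1}{159} \cdot \frac{19}{8}} = - \frac{39111}{49730} - \frac{5172}{\frac{19}{1272}} = - \frac{39111}{49730} - \frac{6578784}{19} = - \frac{327163671429}{944870}$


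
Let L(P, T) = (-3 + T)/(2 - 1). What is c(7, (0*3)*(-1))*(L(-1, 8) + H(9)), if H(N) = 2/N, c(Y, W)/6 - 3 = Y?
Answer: 940/3 ≈ 313.33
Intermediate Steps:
c(Y, W) = 18 + 6*Y
L(P, T) = -3 + T (L(P, T) = (-3 + T)/1 = (-3 + T)*1 = -3 + T)
c(7, (0*3)*(-1))*(L(-1, 8) + H(9)) = (18 + 6*7)*((-3 + 8) + 2/9) = (18 + 42)*(5 + 2*(⅑)) = 60*(5 + 2/9) = 60*(47/9) = 940/3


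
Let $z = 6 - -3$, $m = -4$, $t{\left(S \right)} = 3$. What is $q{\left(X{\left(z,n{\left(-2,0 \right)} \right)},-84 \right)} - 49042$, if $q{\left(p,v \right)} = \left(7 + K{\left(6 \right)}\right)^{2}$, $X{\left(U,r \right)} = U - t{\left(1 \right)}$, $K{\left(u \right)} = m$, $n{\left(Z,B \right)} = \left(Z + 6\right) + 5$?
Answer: $-49033$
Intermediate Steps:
$n{\left(Z,B \right)} = 11 + Z$ ($n{\left(Z,B \right)} = \left(6 + Z\right) + 5 = 11 + Z$)
$z = 9$ ($z = 6 + 3 = 9$)
$K{\left(u \right)} = -4$
$X{\left(U,r \right)} = -3 + U$ ($X{\left(U,r \right)} = U - 3 = -3 + U$)
$q{\left(p,v \right)} = 9$ ($q{\left(p,v \right)} = \left(7 - 4\right)^{2} = 3^{2} = 9$)
$q{\left(X{\left(z,n{\left(-2,0 \right)} \right)},-84 \right)} - 49042 = 9 - 49042 = -49033$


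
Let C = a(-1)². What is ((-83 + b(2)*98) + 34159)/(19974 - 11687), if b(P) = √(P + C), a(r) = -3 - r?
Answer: 34076/8287 + 98*√6/8287 ≈ 4.1410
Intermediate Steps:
C = 4 (C = (-3 - 1*(-1))² = (-3 + 1)² = (-2)² = 4)
b(P) = √(4 + P) (b(P) = √(P + 4) = √(4 + P))
((-83 + b(2)*98) + 34159)/(19974 - 11687) = ((-83 + √(4 + 2)*98) + 34159)/(19974 - 11687) = ((-83 + √6*98) + 34159)/8287 = ((-83 + 98*√6) + 34159)*(1/8287) = (34076 + 98*√6)*(1/8287) = 34076/8287 + 98*√6/8287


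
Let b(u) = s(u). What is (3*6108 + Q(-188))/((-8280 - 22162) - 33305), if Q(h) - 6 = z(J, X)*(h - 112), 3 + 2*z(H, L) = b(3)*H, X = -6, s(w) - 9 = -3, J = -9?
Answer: -8960/21249 ≈ -0.42167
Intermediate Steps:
s(w) = 6 (s(w) = 9 - 3 = 6)
b(u) = 6
z(H, L) = -3/2 + 3*H (z(H, L) = -3/2 + (6*H)/2 = -3/2 + 3*H)
Q(h) = 3198 - 57*h/2 (Q(h) = 6 + (-3/2 + 3*(-9))*(h - 112) = 6 + (-3/2 - 27)*(-112 + h) = 6 - 57*(-112 + h)/2 = 6 + (3192 - 57*h/2) = 3198 - 57*h/2)
(3*6108 + Q(-188))/((-8280 - 22162) - 33305) = (3*6108 + (3198 - 57/2*(-188)))/((-8280 - 22162) - 33305) = (18324 + (3198 + 5358))/(-30442 - 33305) = (18324 + 8556)/(-63747) = 26880*(-1/63747) = -8960/21249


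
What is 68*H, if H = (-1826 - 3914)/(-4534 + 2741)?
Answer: 390320/1793 ≈ 217.69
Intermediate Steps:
H = 5740/1793 (H = -5740/(-1793) = -5740*(-1/1793) = 5740/1793 ≈ 3.2013)
68*H = 68*(5740/1793) = 390320/1793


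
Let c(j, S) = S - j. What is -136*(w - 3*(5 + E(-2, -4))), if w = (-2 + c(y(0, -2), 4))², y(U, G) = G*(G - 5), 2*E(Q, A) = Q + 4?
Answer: -17136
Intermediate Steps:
E(Q, A) = 2 + Q/2 (E(Q, A) = (Q + 4)/2 = (4 + Q)/2 = 2 + Q/2)
y(U, G) = G*(-5 + G)
w = 144 (w = (-2 + (4 - (-2)*(-5 - 2)))² = (-2 + (4 - (-2)*(-7)))² = (-2 + (4 - 1*14))² = (-2 + (4 - 14))² = (-2 - 10)² = (-12)² = 144)
-136*(w - 3*(5 + E(-2, -4))) = -136*(144 - 3*(5 + (2 + (½)*(-2)))) = -136*(144 - 3*(5 + (2 - 1))) = -136*(144 - 3*(5 + 1)) = -136*(144 - 3*6) = -136*(144 - 18) = -136*126 = -17136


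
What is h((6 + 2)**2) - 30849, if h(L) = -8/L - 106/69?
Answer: -17029565/552 ≈ -30851.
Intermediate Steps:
h(L) = -106/69 - 8/L (h(L) = -8/L - 106*1/69 = -8/L - 106/69 = -106/69 - 8/L)
h((6 + 2)**2) - 30849 = (-106/69 - 8/(6 + 2)**2) - 30849 = (-106/69 - 8/(8**2)) - 30849 = (-106/69 - 8/64) - 30849 = (-106/69 - 8*1/64) - 30849 = (-106/69 - 1/8) - 30849 = -917/552 - 30849 = -17029565/552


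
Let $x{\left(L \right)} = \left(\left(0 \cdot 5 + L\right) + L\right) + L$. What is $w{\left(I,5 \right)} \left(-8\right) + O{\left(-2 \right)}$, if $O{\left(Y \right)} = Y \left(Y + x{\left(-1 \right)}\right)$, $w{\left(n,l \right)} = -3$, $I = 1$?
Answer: $34$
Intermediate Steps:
$x{\left(L \right)} = 3 L$ ($x{\left(L \right)} = \left(\left(0 + L\right) + L\right) + L = \left(L + L\right) + L = 2 L + L = 3 L$)
$O{\left(Y \right)} = Y \left(-3 + Y\right)$ ($O{\left(Y \right)} = Y \left(Y + 3 \left(-1\right)\right) = Y \left(Y - 3\right) = Y \left(-3 + Y\right)$)
$w{\left(I,5 \right)} \left(-8\right) + O{\left(-2 \right)} = \left(-3\right) \left(-8\right) - 2 \left(-3 - 2\right) = 24 - -10 = 24 + 10 = 34$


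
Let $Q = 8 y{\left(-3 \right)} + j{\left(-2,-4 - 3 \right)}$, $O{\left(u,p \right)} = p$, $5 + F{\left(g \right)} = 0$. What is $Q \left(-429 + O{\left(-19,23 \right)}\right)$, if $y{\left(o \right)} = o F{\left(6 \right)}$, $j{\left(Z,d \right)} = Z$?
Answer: $-47908$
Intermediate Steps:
$F{\left(g \right)} = -5$ ($F{\left(g \right)} = -5 + 0 = -5$)
$y{\left(o \right)} = - 5 o$ ($y{\left(o \right)} = o \left(-5\right) = - 5 o$)
$Q = 118$ ($Q = 8 \left(\left(-5\right) \left(-3\right)\right) - 2 = 8 \cdot 15 - 2 = 120 - 2 = 118$)
$Q \left(-429 + O{\left(-19,23 \right)}\right) = 118 \left(-429 + 23\right) = 118 \left(-406\right) = -47908$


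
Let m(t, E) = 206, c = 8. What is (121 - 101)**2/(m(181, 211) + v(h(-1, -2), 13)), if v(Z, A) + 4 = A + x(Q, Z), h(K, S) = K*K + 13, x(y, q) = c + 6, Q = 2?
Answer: 400/229 ≈ 1.7467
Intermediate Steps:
x(y, q) = 14 (x(y, q) = 8 + 6 = 14)
h(K, S) = 13 + K**2 (h(K, S) = K**2 + 13 = 13 + K**2)
v(Z, A) = 10 + A (v(Z, A) = -4 + (A + 14) = -4 + (14 + A) = 10 + A)
(121 - 101)**2/(m(181, 211) + v(h(-1, -2), 13)) = (121 - 101)**2/(206 + (10 + 13)) = 20**2/(206 + 23) = 400/229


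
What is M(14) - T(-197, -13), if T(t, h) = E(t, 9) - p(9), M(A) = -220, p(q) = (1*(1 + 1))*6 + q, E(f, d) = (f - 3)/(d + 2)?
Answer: -1989/11 ≈ -180.82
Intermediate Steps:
E(f, d) = (-3 + f)/(2 + d)
p(q) = 12 + q (p(q) = (1*2)*6 + q = 2*6 + q = 12 + q)
T(t, h) = -234/11 + t/11 (T(t, h) = (-3 + t)/(2 + 9) - (12 + 9) = (-3 + t)/11 - 1*21 = (-3 + t)/11 - 21 = (-3/11 + t/11) - 21 = -234/11 + t/11)
M(14) - T(-197, -13) = -220 - (-234/11 + (1/11)*(-197)) = -220 - (-234/11 - 197/11) = -220 - 1*(-431/11) = -220 + 431/11 = -1989/11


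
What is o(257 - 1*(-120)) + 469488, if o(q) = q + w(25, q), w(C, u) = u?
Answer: 470242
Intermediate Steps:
o(q) = 2*q (o(q) = q + q = 2*q)
o(257 - 1*(-120)) + 469488 = 2*(257 - 1*(-120)) + 469488 = 2*(257 + 120) + 469488 = 2*377 + 469488 = 754 + 469488 = 470242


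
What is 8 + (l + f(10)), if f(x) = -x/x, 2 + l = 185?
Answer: 190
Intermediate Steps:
l = 183 (l = -2 + 185 = 183)
f(x) = -1 (f(x) = -1*1 = -1)
8 + (l + f(10)) = 8 + (183 - 1) = 8 + 182 = 190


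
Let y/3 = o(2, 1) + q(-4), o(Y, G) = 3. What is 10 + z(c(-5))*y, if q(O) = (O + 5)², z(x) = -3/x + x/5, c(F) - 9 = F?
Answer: 53/5 ≈ 10.600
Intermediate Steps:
c(F) = 9 + F
z(x) = -3/x + x/5 (z(x) = -3/x + x*(⅕) = -3/x + x/5)
q(O) = (5 + O)²
y = 12 (y = 3*(3 + (5 - 4)²) = 3*(3 + 1²) = 3*(3 + 1) = 3*4 = 12)
10 + z(c(-5))*y = 10 + (-3/(9 - 5) + (9 - 5)/5)*12 = 10 + (-3/4 + (⅕)*4)*12 = 10 + (-3*¼ + ⅘)*12 = 10 + (-¾ + ⅘)*12 = 10 + (1/20)*12 = 10 + ⅗ = 53/5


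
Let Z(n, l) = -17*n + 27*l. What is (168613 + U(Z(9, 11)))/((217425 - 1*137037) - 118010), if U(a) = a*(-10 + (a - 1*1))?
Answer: -187765/37622 ≈ -4.9908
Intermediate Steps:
U(a) = a*(-11 + a) (U(a) = a*(-10 + (a - 1)) = a*(-10 + (-1 + a)) = a*(-11 + a))
(168613 + U(Z(9, 11)))/((217425 - 1*137037) - 118010) = (168613 + (-17*9 + 27*11)*(-11 + (-17*9 + 27*11)))/((217425 - 1*137037) - 118010) = (168613 + (-153 + 297)*(-11 + (-153 + 297)))/((217425 - 137037) - 118010) = (168613 + 144*(-11 + 144))/(80388 - 118010) = (168613 + 144*133)/(-37622) = (168613 + 19152)*(-1/37622) = 187765*(-1/37622) = -187765/37622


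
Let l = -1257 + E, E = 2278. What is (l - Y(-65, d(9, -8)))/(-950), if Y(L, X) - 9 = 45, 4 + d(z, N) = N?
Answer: -967/950 ≈ -1.0179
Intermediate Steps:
d(z, N) = -4 + N
Y(L, X) = 54 (Y(L, X) = 9 + 45 = 54)
l = 1021 (l = -1257 + 2278 = 1021)
(l - Y(-65, d(9, -8)))/(-950) = (1021 - 1*54)/(-950) = (1021 - 54)*(-1/950) = 967*(-1/950) = -967/950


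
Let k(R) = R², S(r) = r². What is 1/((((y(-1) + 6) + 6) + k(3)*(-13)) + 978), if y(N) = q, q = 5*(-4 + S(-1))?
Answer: 1/858 ≈ 0.0011655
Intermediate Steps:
q = -15 (q = 5*(-4 + (-1)²) = 5*(-4 + 1) = 5*(-3) = -15)
y(N) = -15
1/((((y(-1) + 6) + 6) + k(3)*(-13)) + 978) = 1/((((-15 + 6) + 6) + 3²*(-13)) + 978) = 1/(((-9 + 6) + 9*(-13)) + 978) = 1/((-3 - 117) + 978) = 1/(-120 + 978) = 1/858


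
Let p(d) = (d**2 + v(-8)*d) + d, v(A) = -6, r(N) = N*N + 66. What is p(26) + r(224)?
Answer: 50788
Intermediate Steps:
r(N) = 66 + N**2 (r(N) = N**2 + 66 = 66 + N**2)
p(d) = d**2 - 5*d (p(d) = (d**2 - 6*d) + d = d**2 - 5*d)
p(26) + r(224) = 26*(-5 + 26) + (66 + 224**2) = 26*21 + (66 + 50176) = 546 + 50242 = 50788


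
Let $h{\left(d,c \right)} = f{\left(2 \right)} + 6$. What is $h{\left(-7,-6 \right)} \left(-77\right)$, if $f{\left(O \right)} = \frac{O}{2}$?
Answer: $-539$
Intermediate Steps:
$f{\left(O \right)} = \frac{O}{2}$ ($f{\left(O \right)} = O \frac{1}{2} = \frac{O}{2}$)
$h{\left(d,c \right)} = 7$ ($h{\left(d,c \right)} = \frac{1}{2} \cdot 2 + 6 = 1 + 6 = 7$)
$h{\left(-7,-6 \right)} \left(-77\right) = 7 \left(-77\right) = -539$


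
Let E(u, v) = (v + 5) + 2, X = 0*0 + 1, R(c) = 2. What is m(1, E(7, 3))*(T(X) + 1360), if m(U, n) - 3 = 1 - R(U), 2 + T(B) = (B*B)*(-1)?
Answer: 2714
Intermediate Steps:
X = 1 (X = 0 + 1 = 1)
T(B) = -2 - B² (T(B) = -2 + (B*B)*(-1) = -2 + B²*(-1) = -2 - B²)
E(u, v) = 7 + v (E(u, v) = (5 + v) + 2 = 7 + v)
m(U, n) = 2 (m(U, n) = 3 + (1 - 1*2) = 3 + (1 - 2) = 3 - 1 = 2)
m(1, E(7, 3))*(T(X) + 1360) = 2*((-2 - 1*1²) + 1360) = 2*((-2 - 1*1) + 1360) = 2*((-2 - 1) + 1360) = 2*(-3 + 1360) = 2*1357 = 2714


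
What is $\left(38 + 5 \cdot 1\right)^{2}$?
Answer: $1849$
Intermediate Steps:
$\left(38 + 5 \cdot 1\right)^{2} = \left(38 + 5\right)^{2} = 43^{2} = 1849$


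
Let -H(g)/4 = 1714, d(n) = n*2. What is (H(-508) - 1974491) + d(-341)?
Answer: -1982029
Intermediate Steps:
d(n) = 2*n
H(g) = -6856 (H(g) = -4*1714 = -6856)
(H(-508) - 1974491) + d(-341) = (-6856 - 1974491) + 2*(-341) = -1981347 - 682 = -1982029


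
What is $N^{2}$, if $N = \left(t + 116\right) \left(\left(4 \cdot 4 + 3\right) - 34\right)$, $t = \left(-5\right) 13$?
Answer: $585225$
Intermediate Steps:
$t = -65$
$N = -765$ ($N = \left(-65 + 116\right) \left(\left(4 \cdot 4 + 3\right) - 34\right) = 51 \left(\left(16 + 3\right) - 34\right) = 51 \left(19 - 34\right) = 51 \left(-15\right) = -765$)
$N^{2} = \left(-765\right)^{2} = 585225$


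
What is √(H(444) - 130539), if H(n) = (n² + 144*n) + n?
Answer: 63*√33 ≈ 361.91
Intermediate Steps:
H(n) = n² + 145*n
√(H(444) - 130539) = √(444*(145 + 444) - 130539) = √(444*589 - 130539) = √(261516 - 130539) = √130977 = 63*√33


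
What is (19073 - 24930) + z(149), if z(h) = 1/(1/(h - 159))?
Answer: -5867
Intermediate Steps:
z(h) = -159 + h (z(h) = 1/(1/(-159 + h)) = -159 + h)
(19073 - 24930) + z(149) = (19073 - 24930) + (-159 + 149) = -5857 - 10 = -5867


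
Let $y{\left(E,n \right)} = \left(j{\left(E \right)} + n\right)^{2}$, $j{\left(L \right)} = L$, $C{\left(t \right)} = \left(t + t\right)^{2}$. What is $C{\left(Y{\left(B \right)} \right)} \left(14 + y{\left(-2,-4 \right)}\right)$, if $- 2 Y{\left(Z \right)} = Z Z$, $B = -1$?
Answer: $50$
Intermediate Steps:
$Y{\left(Z \right)} = - \frac{Z^{2}}{2}$ ($Y{\left(Z \right)} = - \frac{Z Z}{2} = - \frac{Z^{2}}{2}$)
$C{\left(t \right)} = 4 t^{2}$ ($C{\left(t \right)} = \left(2 t\right)^{2} = 4 t^{2}$)
$y{\left(E,n \right)} = \left(E + n\right)^{2}$
$C{\left(Y{\left(B \right)} \right)} \left(14 + y{\left(-2,-4 \right)}\right) = 4 \left(- \frac{\left(-1\right)^{2}}{2}\right)^{2} \left(14 + \left(-2 - 4\right)^{2}\right) = 4 \left(\left(- \frac{1}{2}\right) 1\right)^{2} \left(14 + \left(-6\right)^{2}\right) = 4 \left(- \frac{1}{2}\right)^{2} \left(14 + 36\right) = 4 \cdot \frac{1}{4} \cdot 50 = 1 \cdot 50 = 50$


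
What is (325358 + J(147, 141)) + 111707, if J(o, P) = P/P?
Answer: 437066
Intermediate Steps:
J(o, P) = 1
(325358 + J(147, 141)) + 111707 = (325358 + 1) + 111707 = 325359 + 111707 = 437066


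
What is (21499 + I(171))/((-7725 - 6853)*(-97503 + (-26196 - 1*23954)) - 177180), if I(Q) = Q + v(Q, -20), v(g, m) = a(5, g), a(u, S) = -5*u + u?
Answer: 10825/1076154127 ≈ 1.0059e-5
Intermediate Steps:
a(u, S) = -4*u
v(g, m) = -20 (v(g, m) = -4*5 = -20)
I(Q) = -20 + Q (I(Q) = Q - 20 = -20 + Q)
(21499 + I(171))/((-7725 - 6853)*(-97503 + (-26196 - 1*23954)) - 177180) = (21499 + (-20 + 171))/((-7725 - 6853)*(-97503 + (-26196 - 1*23954)) - 177180) = (21499 + 151)/(-14578*(-97503 + (-26196 - 23954)) - 177180) = 21650/(-14578*(-97503 - 50150) - 177180) = 21650/(-14578*(-147653) - 177180) = 21650/(2152485434 - 177180) = 21650/2152308254 = 21650*(1/2152308254) = 10825/1076154127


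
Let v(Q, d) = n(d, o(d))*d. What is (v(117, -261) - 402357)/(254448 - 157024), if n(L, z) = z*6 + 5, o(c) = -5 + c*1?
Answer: 6447/48712 ≈ 0.13235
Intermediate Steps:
o(c) = -5 + c
n(L, z) = 5 + 6*z (n(L, z) = 6*z + 5 = 5 + 6*z)
v(Q, d) = d*(-25 + 6*d) (v(Q, d) = (5 + 6*(-5 + d))*d = (5 + (-30 + 6*d))*d = (-25 + 6*d)*d = d*(-25 + 6*d))
(v(117, -261) - 402357)/(254448 - 157024) = (-261*(-25 + 6*(-261)) - 402357)/(254448 - 157024) = (-261*(-25 - 1566) - 402357)/97424 = (-261*(-1591) - 402357)*(1/97424) = (415251 - 402357)*(1/97424) = 12894*(1/97424) = 6447/48712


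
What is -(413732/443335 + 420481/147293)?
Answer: -247353771611/65300142155 ≈ -3.7880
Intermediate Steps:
-(413732/443335 + 420481/147293) = -1*247353771611/65300142155 = -247353771611/65300142155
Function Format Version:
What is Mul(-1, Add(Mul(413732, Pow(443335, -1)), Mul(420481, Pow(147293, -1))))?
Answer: Rational(-247353771611, 65300142155) ≈ -3.7880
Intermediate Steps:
Mul(-1, Add(Mul(413732, Pow(443335, -1)), Mul(420481, Pow(147293, -1)))) = Mul(-1, Add(Mul(413732, Rational(1, 443335)), Mul(420481, Rational(1, 147293)))) = Mul(-1, Add(Rational(413732, 443335), Rational(420481, 147293))) = Mul(-1, Rational(247353771611, 65300142155)) = Rational(-247353771611, 65300142155)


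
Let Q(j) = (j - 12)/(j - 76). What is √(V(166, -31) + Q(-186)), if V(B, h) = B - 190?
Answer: I*√398895/131 ≈ 4.8212*I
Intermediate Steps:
V(B, h) = -190 + B
Q(j) = (-12 + j)/(-76 + j)
√(V(166, -31) + Q(-186)) = √((-190 + 166) + (-12 - 186)/(-76 - 186)) = √(-24 - 198/(-262)) = √(-24 - 1/262*(-198)) = √(-24 + 99/131) = √(-3045/131) = I*√398895/131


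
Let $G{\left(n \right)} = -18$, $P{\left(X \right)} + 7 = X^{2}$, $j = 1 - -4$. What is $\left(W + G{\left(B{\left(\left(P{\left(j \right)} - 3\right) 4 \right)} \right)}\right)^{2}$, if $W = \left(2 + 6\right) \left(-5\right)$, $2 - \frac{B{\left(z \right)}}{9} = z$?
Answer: $3364$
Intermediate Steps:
$j = 5$ ($j = 1 + 4 = 5$)
$P{\left(X \right)} = -7 + X^{2}$
$B{\left(z \right)} = 18 - 9 z$
$W = -40$ ($W = 8 \left(-5\right) = -40$)
$\left(W + G{\left(B{\left(\left(P{\left(j \right)} - 3\right) 4 \right)} \right)}\right)^{2} = \left(-40 - 18\right)^{2} = \left(-58\right)^{2} = 3364$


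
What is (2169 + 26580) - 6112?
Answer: 22637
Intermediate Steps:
(2169 + 26580) - 6112 = 28749 - 6112 = 22637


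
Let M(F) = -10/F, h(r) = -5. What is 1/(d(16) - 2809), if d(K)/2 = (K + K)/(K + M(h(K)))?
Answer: -9/25249 ≈ -0.00035645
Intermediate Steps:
d(K) = 4*K/(2 + K) (d(K) = 2*((K + K)/(K - 10/(-5))) = 2*((2*K)/(K - 10*(-⅕))) = 2*((2*K)/(K + 2)) = 2*((2*K)/(2 + K)) = 2*(2*K/(2 + K)) = 4*K/(2 + K))
1/(d(16) - 2809) = 1/(4*16/(2 + 16) - 2809) = 1/(4*16/18 - 2809) = 1/(4*16*(1/18) - 2809) = 1/(32/9 - 2809) = 1/(-25249/9) = -9/25249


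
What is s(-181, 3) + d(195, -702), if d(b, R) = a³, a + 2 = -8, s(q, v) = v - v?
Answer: -1000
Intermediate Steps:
s(q, v) = 0
a = -10 (a = -2 - 8 = -10)
d(b, R) = -1000 (d(b, R) = (-10)³ = -1000)
s(-181, 3) + d(195, -702) = 0 - 1000 = -1000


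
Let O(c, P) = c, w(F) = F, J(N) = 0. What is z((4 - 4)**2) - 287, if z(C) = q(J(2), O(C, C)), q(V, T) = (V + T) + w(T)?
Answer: -287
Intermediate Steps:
q(V, T) = V + 2*T (q(V, T) = (V + T) + T = (T + V) + T = V + 2*T)
z(C) = 2*C (z(C) = 0 + 2*C = 2*C)
z((4 - 4)**2) - 287 = 2*(4 - 4)**2 - 287 = 2*0**2 - 287 = 2*0 - 287 = 0 - 287 = -287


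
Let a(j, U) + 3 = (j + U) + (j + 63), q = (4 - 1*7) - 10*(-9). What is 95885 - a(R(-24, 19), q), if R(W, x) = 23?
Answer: 95692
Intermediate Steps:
q = 87 (q = (4 - 7) + 90 = -3 + 90 = 87)
a(j, U) = 60 + U + 2*j (a(j, U) = -3 + ((j + U) + (j + 63)) = -3 + ((U + j) + (63 + j)) = -3 + (63 + U + 2*j) = 60 + U + 2*j)
95885 - a(R(-24, 19), q) = 95885 - (60 + 87 + 2*23) = 95885 - (60 + 87 + 46) = 95885 - 1*193 = 95885 - 193 = 95692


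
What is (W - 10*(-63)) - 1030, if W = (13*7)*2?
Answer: -218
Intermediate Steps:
W = 182 (W = 91*2 = 182)
(W - 10*(-63)) - 1030 = (182 - 10*(-63)) - 1030 = (182 + 630) - 1030 = 812 - 1030 = -218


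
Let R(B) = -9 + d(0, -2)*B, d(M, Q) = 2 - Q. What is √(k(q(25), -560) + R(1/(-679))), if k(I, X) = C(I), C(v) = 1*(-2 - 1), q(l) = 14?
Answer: 2*I*√1383802/679 ≈ 3.465*I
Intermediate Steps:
C(v) = -3 (C(v) = 1*(-3) = -3)
k(I, X) = -3
R(B) = -9 + 4*B (R(B) = -9 + (2 - 1*(-2))*B = -9 + (2 + 2)*B = -9 + 4*B)
√(k(q(25), -560) + R(1/(-679))) = √(-3 + (-9 + 4/(-679))) = √(-3 + (-9 + 4*(-1/679))) = √(-3 + (-9 - 4/679)) = √(-3 - 6115/679) = √(-8152/679) = 2*I*√1383802/679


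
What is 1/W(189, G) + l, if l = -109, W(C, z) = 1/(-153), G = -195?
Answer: -262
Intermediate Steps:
W(C, z) = -1/153
1/W(189, G) + l = 1/(-1/153) - 109 = -153 - 109 = -262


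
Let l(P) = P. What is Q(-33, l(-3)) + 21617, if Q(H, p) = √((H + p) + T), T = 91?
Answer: 21617 + √55 ≈ 21624.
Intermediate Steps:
Q(H, p) = √(91 + H + p) (Q(H, p) = √((H + p) + 91) = √(91 + H + p))
Q(-33, l(-3)) + 21617 = √(91 - 33 - 3) + 21617 = √55 + 21617 = 21617 + √55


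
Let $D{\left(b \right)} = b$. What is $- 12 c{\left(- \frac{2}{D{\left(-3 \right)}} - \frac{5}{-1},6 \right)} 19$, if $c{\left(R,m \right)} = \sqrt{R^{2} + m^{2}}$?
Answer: $- 76 \sqrt{613} \approx -1881.7$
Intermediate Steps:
$- 12 c{\left(- \frac{2}{D{\left(-3 \right)}} - \frac{5}{-1},6 \right)} 19 = - 12 \sqrt{\left(- \frac{2}{-3} - \frac{5}{-1}\right)^{2} + 6^{2}} \cdot 19 = - 12 \sqrt{\left(\left(-2\right) \left(- \frac{1}{3}\right) - -5\right)^{2} + 36} \cdot 19 = - 12 \sqrt{\left(\frac{2}{3} + 5\right)^{2} + 36} \cdot 19 = - 12 \sqrt{\left(\frac{17}{3}\right)^{2} + 36} \cdot 19 = - 12 \sqrt{\frac{289}{9} + 36} \cdot 19 = - 12 \sqrt{\frac{613}{9}} \cdot 19 = - 12 \frac{\sqrt{613}}{3} \cdot 19 = - 4 \sqrt{613} \cdot 19 = - 76 \sqrt{613}$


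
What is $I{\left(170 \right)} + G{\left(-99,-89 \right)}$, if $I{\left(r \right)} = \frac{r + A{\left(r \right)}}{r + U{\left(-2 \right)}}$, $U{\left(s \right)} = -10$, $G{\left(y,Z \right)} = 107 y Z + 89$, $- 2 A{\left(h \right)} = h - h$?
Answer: $\frac{15085873}{16} \approx 9.4287 \cdot 10^{5}$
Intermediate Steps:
$A{\left(h \right)} = 0$ ($A{\left(h \right)} = - \frac{h - h}{2} = \left(- \frac{1}{2}\right) 0 = 0$)
$G{\left(y,Z \right)} = 89 + 107 Z y$ ($G{\left(y,Z \right)} = 107 Z y + 89 = 89 + 107 Z y$)
$I{\left(r \right)} = \frac{r}{-10 + r}$ ($I{\left(r \right)} = \frac{r + 0}{r - 10} = \frac{r}{-10 + r}$)
$I{\left(170 \right)} + G{\left(-99,-89 \right)} = \frac{170}{-10 + 170} + \left(89 + 107 \left(-89\right) \left(-99\right)\right) = \frac{170}{160} + \left(89 + 942777\right) = 170 \cdot \frac{1}{160} + 942866 = \frac{17}{16} + 942866 = \frac{15085873}{16}$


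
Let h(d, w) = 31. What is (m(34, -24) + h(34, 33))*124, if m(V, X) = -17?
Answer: 1736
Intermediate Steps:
(m(34, -24) + h(34, 33))*124 = (-17 + 31)*124 = 14*124 = 1736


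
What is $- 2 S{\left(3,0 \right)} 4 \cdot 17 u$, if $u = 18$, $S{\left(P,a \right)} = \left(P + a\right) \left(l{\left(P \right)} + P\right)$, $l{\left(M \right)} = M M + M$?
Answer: $-110160$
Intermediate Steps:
$l{\left(M \right)} = M + M^{2}$ ($l{\left(M \right)} = M^{2} + M = M + M^{2}$)
$S{\left(P,a \right)} = \left(P + a\right) \left(P + P \left(1 + P\right)\right)$ ($S{\left(P,a \right)} = \left(P + a\right) \left(P \left(1 + P\right) + P\right) = \left(P + a\right) \left(P + P \left(1 + P\right)\right)$)
$- 2 S{\left(3,0 \right)} 4 \cdot 17 u = - 2 \cdot 3 \left(3 + 0 + 3 \left(1 + 3\right) + 0 \left(1 + 3\right)\right) 4 \cdot 17 \cdot 18 = - 2 \cdot 3 \left(3 + 0 + 3 \cdot 4 + 0 \cdot 4\right) 4 \cdot 17 \cdot 18 = - 2 \cdot 3 \left(3 + 0 + 12 + 0\right) 4 \cdot 17 \cdot 18 = - 2 \cdot 3 \cdot 15 \cdot 4 \cdot 17 \cdot 18 = \left(-2\right) 45 \cdot 4 \cdot 17 \cdot 18 = \left(-90\right) 4 \cdot 17 \cdot 18 = \left(-360\right) 17 \cdot 18 = \left(-6120\right) 18 = -110160$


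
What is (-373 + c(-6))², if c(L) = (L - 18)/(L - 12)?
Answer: 1243225/9 ≈ 1.3814e+5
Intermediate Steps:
c(L) = (-18 + L)/(-12 + L)
(-373 + c(-6))² = (-373 + (-18 - 6)/(-12 - 6))² = (-373 - 24/(-18))² = (-373 - 1/18*(-24))² = (-373 + 4/3)² = (-1115/3)² = 1243225/9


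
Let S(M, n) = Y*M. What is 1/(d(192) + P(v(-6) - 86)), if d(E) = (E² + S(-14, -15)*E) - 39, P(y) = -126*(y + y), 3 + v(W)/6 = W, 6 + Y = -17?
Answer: 1/133929 ≈ 7.4666e-6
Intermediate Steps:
Y = -23 (Y = -6 - 17 = -23)
S(M, n) = -23*M
v(W) = -18 + 6*W
P(y) = -252*y
d(E) = -39 + E² + 322*E (d(E) = (E² + (-23*(-14))*E) - 39 = (E² + 322*E) - 39 = -39 + E² + 322*E)
1/(d(192) + P(v(-6) - 86)) = 1/((-39 + 192² + 322*192) - 252*((-18 + 6*(-6)) - 86)) = 1/((-39 + 36864 + 61824) - 252*((-18 - 36) - 86)) = 1/(98649 - 252*(-54 - 86)) = 1/(98649 - 252*(-140)) = 1/(98649 + 35280) = 1/133929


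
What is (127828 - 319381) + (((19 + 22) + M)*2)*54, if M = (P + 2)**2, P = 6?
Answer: -180213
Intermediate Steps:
M = 64 (M = (6 + 2)**2 = 8**2 = 64)
(127828 - 319381) + (((19 + 22) + M)*2)*54 = (127828 - 319381) + (((19 + 22) + 64)*2)*54 = -191553 + ((41 + 64)*2)*54 = -191553 + (105*2)*54 = -191553 + 210*54 = -191553 + 11340 = -180213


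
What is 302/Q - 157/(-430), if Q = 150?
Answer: 15341/6450 ≈ 2.3784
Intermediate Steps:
302/Q - 157/(-430) = 302/150 - 157/(-430) = 302*(1/150) - 157*(-1/430) = 151/75 + 157/430 = 15341/6450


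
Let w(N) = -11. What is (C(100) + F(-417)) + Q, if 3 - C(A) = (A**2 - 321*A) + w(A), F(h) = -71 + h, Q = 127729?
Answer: 149355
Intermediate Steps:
C(A) = 14 - A**2 + 321*A (C(A) = 3 - ((A**2 - 321*A) - 11) = 3 - (-11 + A**2 - 321*A) = 3 + (11 - A**2 + 321*A) = 14 - A**2 + 321*A)
(C(100) + F(-417)) + Q = ((14 - 1*100**2 + 321*100) + (-71 - 417)) + 127729 = ((14 - 1*10000 + 32100) - 488) + 127729 = ((14 - 10000 + 32100) - 488) + 127729 = (22114 - 488) + 127729 = 21626 + 127729 = 149355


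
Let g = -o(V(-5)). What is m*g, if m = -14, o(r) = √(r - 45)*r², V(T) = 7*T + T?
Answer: 22400*I*√85 ≈ 2.0652e+5*I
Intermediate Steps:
V(T) = 8*T
o(r) = r²*√(-45 + r) (o(r) = √(-45 + r)*r² = r²*√(-45 + r))
g = -1600*I*√85 (g = -(8*(-5))²*√(-45 + 8*(-5)) = -(-40)²*√(-45 - 40) = -1600*√(-85) = -1600*I*√85 ≈ -14751.0*I)
m*g = -(-22400)*I*√85 = 22400*I*√85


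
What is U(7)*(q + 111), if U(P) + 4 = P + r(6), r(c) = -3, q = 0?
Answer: 0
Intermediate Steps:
U(P) = -7 + P (U(P) = -4 + (P - 3) = -4 + (-3 + P) = -7 + P)
U(7)*(q + 111) = (-7 + 7)*(0 + 111) = 0*111 = 0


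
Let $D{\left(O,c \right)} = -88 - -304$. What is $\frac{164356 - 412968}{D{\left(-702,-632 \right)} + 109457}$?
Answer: $- \frac{248612}{109673} \approx -2.2668$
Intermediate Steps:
$D{\left(O,c \right)} = 216$ ($D{\left(O,c \right)} = -88 + 304 = 216$)
$\frac{164356 - 412968}{D{\left(-702,-632 \right)} + 109457} = \frac{164356 - 412968}{216 + 109457} = - \frac{248612}{109673}$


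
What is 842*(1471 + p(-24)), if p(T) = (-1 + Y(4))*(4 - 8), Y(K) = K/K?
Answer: 1238582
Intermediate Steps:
Y(K) = 1
p(T) = 0 (p(T) = (-1 + 1)*(4 - 8) = 0*(-4) = 0)
842*(1471 + p(-24)) = 842*(1471 + 0) = 842*1471 = 1238582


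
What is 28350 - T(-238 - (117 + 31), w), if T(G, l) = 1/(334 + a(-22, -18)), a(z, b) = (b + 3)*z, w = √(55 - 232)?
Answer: 18824399/664 ≈ 28350.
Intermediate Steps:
w = I*√177 (w = √(-177) = I*√177 ≈ 13.304*I)
a(z, b) = z*(3 + b) (a(z, b) = (3 + b)*z = z*(3 + b))
T(G, l) = 1/664 (T(G, l) = 1/(334 - 22*(3 - 18)) = 1/(334 - 22*(-15)) = 1/(334 + 330) = 1/664)
28350 - T(-238 - (117 + 31), w) = 28350 - 1*1/664 = 28350 - 1/664 = 18824399/664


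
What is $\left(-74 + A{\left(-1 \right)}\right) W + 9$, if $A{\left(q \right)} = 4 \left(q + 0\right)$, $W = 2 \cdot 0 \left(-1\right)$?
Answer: $9$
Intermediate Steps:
$W = 0$ ($W = 0 \left(-1\right) = 0$)
$A{\left(q \right)} = 4 q$
$\left(-74 + A{\left(-1 \right)}\right) W + 9 = \left(-74 + 4 \left(-1\right)\right) 0 + 9 = \left(-74 - 4\right) 0 + 9 = \left(-78\right) 0 + 9 = 0 + 9 = 9$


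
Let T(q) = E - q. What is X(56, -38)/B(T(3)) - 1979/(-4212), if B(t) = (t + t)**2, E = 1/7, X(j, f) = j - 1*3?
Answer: 3526241/1684800 ≈ 2.0930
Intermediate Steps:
X(j, f) = -3 + j (X(j, f) = j - 3 = -3 + j)
E = 1/7 ≈ 0.14286
T(q) = 1/7 - q
B(t) = 4*t**2 (B(t) = (2*t)**2 = 4*t**2)
X(56, -38)/B(T(3)) - 1979/(-4212) = (-3 + 56)/((4*(1/7 - 1*3)**2)) - 1979/(-4212) = 53/((4*(1/7 - 3)**2)) - 1979*(-1/4212) = 53/((4*(-20/7)**2)) + 1979/4212 = 53/((4*(400/49))) + 1979/4212 = 53/(1600/49) + 1979/4212 = 53*(49/1600) + 1979/4212 = 2597/1600 + 1979/4212 = 3526241/1684800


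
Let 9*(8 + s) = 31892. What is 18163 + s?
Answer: 195287/9 ≈ 21699.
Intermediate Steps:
s = 31820/9 (s = -8 + (⅑)*31892 = -8 + 31892/9 = 31820/9 ≈ 3535.6)
18163 + s = 18163 + 31820/9 = 195287/9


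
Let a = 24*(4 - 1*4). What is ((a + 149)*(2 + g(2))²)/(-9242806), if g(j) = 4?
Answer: -2682/4621403 ≈ -0.00058034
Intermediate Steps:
a = 0 (a = 24*(4 - 4) = 24*0 = 0)
((a + 149)*(2 + g(2))²)/(-9242806) = ((0 + 149)*(2 + 4)²)/(-9242806) = (149*6²)*(-1/9242806) = (149*36)*(-1/9242806) = 5364*(-1/9242806) = -2682/4621403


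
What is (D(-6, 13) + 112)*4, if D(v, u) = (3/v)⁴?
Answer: 1793/4 ≈ 448.25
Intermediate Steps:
D(v, u) = 81/v⁴
(D(-6, 13) + 112)*4 = (81/(-6)⁴ + 112)*4 = (81*(1/1296) + 112)*4 = (1/16 + 112)*4 = (1793/16)*4 = 1793/4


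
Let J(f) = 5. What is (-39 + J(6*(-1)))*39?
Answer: -1326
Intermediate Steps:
(-39 + J(6*(-1)))*39 = (-39 + 5)*39 = -34*39 = -1326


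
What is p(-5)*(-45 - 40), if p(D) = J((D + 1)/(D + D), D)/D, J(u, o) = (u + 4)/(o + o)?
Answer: -187/25 ≈ -7.4800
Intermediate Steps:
J(u, o) = (4 + u)/(2*o) (J(u, o) = (4 + u)/((2*o)) = (4 + u)*(1/(2*o)) = (4 + u)/(2*o))
p(D) = (4 + (1 + D)/(2*D))/(2*D**2) (p(D) = ((4 + (D + 1)/(D + D))/(2*D))/D = ((4 + (1 + D)/((2*D)))/(2*D))/D = ((4 + (1 + D)*(1/(2*D)))/(2*D))/D = ((4 + (1 + D)/(2*D))/(2*D))/D = (4 + (1 + D)/(2*D))/(2*D**2))
p(-5)*(-45 - 40) = ((1/4)*(1 + 9*(-5))/(-5)**3)*(-45 - 40) = ((1/4)*(-1/125)*(1 - 45))*(-85) = ((1/4)*(-1/125)*(-44))*(-85) = (11/125)*(-85) = -187/25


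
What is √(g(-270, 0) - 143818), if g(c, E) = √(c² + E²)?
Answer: 2*I*√35887 ≈ 378.88*I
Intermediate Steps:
g(c, E) = √(E² + c²)
√(g(-270, 0) - 143818) = √(√(0² + (-270)²) - 143818) = √(√(0 + 72900) - 143818) = √(√72900 - 143818) = √(270 - 143818) = √(-143548) = 2*I*√35887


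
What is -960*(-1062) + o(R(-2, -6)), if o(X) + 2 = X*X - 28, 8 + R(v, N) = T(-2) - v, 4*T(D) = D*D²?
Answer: 1019554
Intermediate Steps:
T(D) = D³/4 (T(D) = (D*D²)/4 = D³/4)
R(v, N) = -10 - v (R(v, N) = -8 + ((¼)*(-2)³ - v) = -8 + ((¼)*(-8) - v) = -8 + (-2 - v) = -10 - v)
o(X) = -30 + X² (o(X) = -2 + (X*X - 28) = -2 + (X² - 28) = -2 + (-28 + X²) = -30 + X²)
-960*(-1062) + o(R(-2, -6)) = -960*(-1062) + (-30 + (-10 - 1*(-2))²) = 1019520 + (-30 + (-10 + 2)²) = 1019520 + (-30 + (-8)²) = 1019520 + (-30 + 64) = 1019520 + 34 = 1019554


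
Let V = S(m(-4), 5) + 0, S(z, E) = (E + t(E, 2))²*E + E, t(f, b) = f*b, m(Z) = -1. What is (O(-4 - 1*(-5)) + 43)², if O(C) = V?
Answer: 1375929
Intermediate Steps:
t(f, b) = b*f
S(z, E) = E + 9*E³ (S(z, E) = (E + 2*E)²*E + E = (3*E)²*E + E = (9*E²)*E + E = 9*E³ + E = E + 9*E³)
V = 1130 (V = (5 + 9*5³) + 0 = (5 + 9*125) + 0 = (5 + 1125) + 0 = 1130 + 0 = 1130)
O(C) = 1130
(O(-4 - 1*(-5)) + 43)² = (1130 + 43)² = 1173² = 1375929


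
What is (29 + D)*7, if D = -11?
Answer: 126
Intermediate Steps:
(29 + D)*7 = (29 - 11)*7 = 18*7 = 126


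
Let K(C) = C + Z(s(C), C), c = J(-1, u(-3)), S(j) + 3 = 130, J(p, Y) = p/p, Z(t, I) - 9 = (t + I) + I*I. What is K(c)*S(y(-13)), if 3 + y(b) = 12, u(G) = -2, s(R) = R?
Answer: 1651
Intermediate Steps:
y(b) = 9 (y(b) = -3 + 12 = 9)
Z(t, I) = 9 + I + t + I**2 (Z(t, I) = 9 + ((t + I) + I*I) = 9 + ((I + t) + I**2) = 9 + (I + t + I**2) = 9 + I + t + I**2)
J(p, Y) = 1
S(j) = 127 (S(j) = -3 + 130 = 127)
c = 1
K(C) = 9 + C**2 + 3*C (K(C) = C + (9 + C + C + C**2) = C + (9 + C**2 + 2*C) = 9 + C**2 + 3*C)
K(c)*S(y(-13)) = (9 + 1**2 + 3*1)*127 = (9 + 1 + 3)*127 = 13*127 = 1651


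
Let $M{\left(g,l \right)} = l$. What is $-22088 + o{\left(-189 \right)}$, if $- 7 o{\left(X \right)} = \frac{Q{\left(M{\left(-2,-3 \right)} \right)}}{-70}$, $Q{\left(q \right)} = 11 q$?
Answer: $- \frac{10823153}{490} \approx -22088.0$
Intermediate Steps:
$o{\left(X \right)} = - \frac{33}{490}$ ($o{\left(X \right)} = - \frac{11 \left(-3\right) \frac{1}{-70}}{7} = - \frac{\left(-33\right) \left(- \frac{1}{70}\right)}{7} = \left(- \frac{1}{7}\right) \frac{33}{70} = - \frac{33}{490}$)
$-22088 + o{\left(-189 \right)} = -22088 - \frac{33}{490} = - \frac{10823153}{490}$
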